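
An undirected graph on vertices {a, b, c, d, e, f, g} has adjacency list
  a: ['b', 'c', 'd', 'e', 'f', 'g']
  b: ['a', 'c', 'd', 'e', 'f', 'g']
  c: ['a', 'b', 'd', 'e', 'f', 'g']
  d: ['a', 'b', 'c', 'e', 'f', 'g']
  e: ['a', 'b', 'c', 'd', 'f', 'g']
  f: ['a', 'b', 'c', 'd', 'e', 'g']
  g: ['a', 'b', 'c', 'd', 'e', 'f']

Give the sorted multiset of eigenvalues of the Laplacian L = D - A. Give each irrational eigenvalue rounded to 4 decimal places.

[0, 7, 7, 7, 7, 7, 7]

Reading degrees in the order [a, b, c, d, e, f, g] gives [6, 6, 6, 6, 6, 6, 6]; set D = diag(6, 6, 6, 6, 6, 6, 6) and form L = D - A. L is symmetric positive semidefinite, so every eigenvalue is real and nonnegative. The single zero eigenvalue shows the graph is connected.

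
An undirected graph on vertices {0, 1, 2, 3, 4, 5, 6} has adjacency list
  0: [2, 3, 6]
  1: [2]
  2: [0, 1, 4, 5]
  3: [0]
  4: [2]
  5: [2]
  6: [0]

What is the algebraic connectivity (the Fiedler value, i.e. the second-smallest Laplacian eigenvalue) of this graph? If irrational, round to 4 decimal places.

With the vertex order [0, 1, 2, 3, 4, 5, 6], the degrees are [3, 1, 4, 1, 1, 1, 1], giving D = diag(3, 1, 4, 1, 1, 1, 1) and L = D - A. The sorted Laplacian eigenvalues are [0, 0.3983, 1, 1, 1, 3.3399, 5.2618]; the algebraic connectivity is the second entry, 0.3983.

0.3983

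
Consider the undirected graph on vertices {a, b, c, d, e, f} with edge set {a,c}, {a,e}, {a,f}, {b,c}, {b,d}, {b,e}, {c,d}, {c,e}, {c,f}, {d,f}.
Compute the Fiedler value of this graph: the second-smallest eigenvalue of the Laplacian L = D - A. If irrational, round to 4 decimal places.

2.3820

With the vertex order [a, b, c, d, e, f], the degrees are [3, 3, 5, 3, 3, 3], giving D = diag(3, 3, 5, 3, 3, 3) and L = D - A. The sorted Laplacian eigenvalues are [0, 2.3820, 2.3820, 4.6180, 4.6180, 6]; the algebraic connectivity is the second entry, 2.3820. By the matrix-tree theorem the graph has (1/6) * product of the nonzero eigenvalues = 121 spanning trees.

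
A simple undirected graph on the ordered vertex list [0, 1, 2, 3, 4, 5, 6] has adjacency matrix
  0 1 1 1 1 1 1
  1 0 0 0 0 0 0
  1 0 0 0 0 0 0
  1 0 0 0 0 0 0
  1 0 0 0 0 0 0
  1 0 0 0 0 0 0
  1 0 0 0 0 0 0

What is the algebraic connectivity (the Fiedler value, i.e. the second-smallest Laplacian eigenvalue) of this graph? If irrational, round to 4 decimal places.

1

Each diagonal entry of L is the vertex degree and each off-diagonal entry is -1 where an edge is present, 0 otherwise; in the order [0, 1, 2, 3, 4, 5, 6] the diagonal is [6, 1, 1, 1, 1, 1, 1]. The smallest Laplacian eigenvalue is always 0. The next one, lambda_2 = 1, measures how hard the graph is to disconnect: larger values mean better connectivity. By the matrix-tree theorem the graph has (1/7) * product of the nonzero eigenvalues = 1 spanning tree. There is one zero in the spectrum, matching the 1 component.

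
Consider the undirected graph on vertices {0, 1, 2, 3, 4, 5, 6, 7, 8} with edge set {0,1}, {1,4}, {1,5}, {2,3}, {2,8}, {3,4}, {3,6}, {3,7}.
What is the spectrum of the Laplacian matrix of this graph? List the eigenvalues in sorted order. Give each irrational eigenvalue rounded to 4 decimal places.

[0, 0.2043, 0.5405, 1, 1, 1.5989, 2.4425, 4.0170, 5.1969]

Reading degrees in the order [0, 1, 2, 3, 4, 5, 6, 7, 8] gives [1, 3, 2, 4, 2, 1, 1, 1, 1]; set D = diag(1, 3, 2, 4, 2, 1, 1, 1, 1) and form L = D - A. Diagonalising L (or applying a numerical eigensolver to the 9x9 matrix) gives the spectrum above. The single zero eigenvalue shows the graph is connected. By the matrix-tree theorem the graph has (1/9) * product of the nonzero eigenvalues = 1 spanning tree.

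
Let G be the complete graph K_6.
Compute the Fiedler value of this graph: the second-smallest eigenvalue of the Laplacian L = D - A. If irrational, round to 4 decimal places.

The graph has 6 vertices and degree multiset [5, 5, 5, 5, 5, 5]; D is the diagonal matrix of degrees and L = D - A. The sorted Laplacian eigenvalues are [0, 6, 6, 6, 6, 6]; the algebraic connectivity is the second entry, 6.

6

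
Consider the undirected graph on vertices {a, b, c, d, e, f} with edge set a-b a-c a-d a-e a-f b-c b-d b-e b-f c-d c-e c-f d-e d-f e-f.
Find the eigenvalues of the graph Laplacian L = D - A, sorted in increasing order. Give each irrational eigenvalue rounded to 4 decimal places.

Reading degrees in the order [a, b, c, d, e, f] gives [5, 5, 5, 5, 5, 5]; set D = diag(5, 5, 5, 5, 5, 5) and form L = D - A. Diagonalising L (or applying a numerical eigensolver to the 6x6 matrix) gives the spectrum above. The single zero eigenvalue shows the graph is connected.

[0, 6, 6, 6, 6, 6]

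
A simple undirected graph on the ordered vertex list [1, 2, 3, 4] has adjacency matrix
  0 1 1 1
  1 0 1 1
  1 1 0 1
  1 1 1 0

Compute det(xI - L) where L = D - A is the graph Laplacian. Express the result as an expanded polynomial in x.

x^4 - 12x^3 + 48x^2 - 64x

Reading degrees in the order [1, 2, 3, 4] gives [3, 3, 3, 3]; set D = diag(3, 3, 3, 3) and form L = D - A. Computing det(xI - L) by cofactor expansion (or equivalently via sum-over-permutations) gives x^4 - 12x^3 + 48x^2 - 64x. The coefficient of x^3 equals -trace(L) = -12, matching the sum of degrees. By the matrix-tree theorem the graph has (1/4) * product of the nonzero eigenvalues = 16 spanning trees.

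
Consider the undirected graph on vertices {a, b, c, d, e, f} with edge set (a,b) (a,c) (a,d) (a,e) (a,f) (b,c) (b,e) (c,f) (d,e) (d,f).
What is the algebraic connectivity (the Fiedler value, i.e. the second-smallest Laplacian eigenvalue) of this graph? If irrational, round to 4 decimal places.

Reading degrees in the order [a, b, c, d, e, f] gives [5, 3, 3, 3, 3, 3]; set D = diag(5, 3, 3, 3, 3, 3) and form L = D - A. The sorted Laplacian eigenvalues are [0, 2.3820, 2.3820, 4.6180, 4.6180, 6]; the algebraic connectivity is the second entry, 2.3820. The largest eigenvalue, 6, is at most the vertex count 6. There is one zero in the spectrum, matching the 1 component.

2.3820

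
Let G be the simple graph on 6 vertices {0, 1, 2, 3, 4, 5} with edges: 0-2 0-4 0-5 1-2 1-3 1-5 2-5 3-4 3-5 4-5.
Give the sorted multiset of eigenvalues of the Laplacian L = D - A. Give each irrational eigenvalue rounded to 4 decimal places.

[0, 2.3820, 2.3820, 4.6180, 4.6180, 6]

With the vertex order [0, 1, 2, 3, 4, 5], the degrees are [3, 3, 3, 3, 3, 5], giving D = diag(3, 3, 3, 3, 3, 5) and L = D - A. Since every row of L sums to 0, the all-ones vector is in the kernel and 0 is an eigenvalue. By the matrix-tree theorem the graph has (1/6) * product of the nonzero eigenvalues = 121 spanning trees. There is one zero in the spectrum, matching the 1 component.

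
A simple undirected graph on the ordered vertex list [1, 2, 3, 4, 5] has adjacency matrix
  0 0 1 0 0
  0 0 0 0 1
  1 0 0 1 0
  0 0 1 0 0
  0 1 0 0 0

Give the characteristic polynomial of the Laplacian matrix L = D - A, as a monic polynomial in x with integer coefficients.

x^5 - 6x^4 + 11x^3 - 6x^2

Reading degrees in the order [1, 2, 3, 4, 5] gives [1, 1, 2, 1, 1]; set D = diag(1, 1, 2, 1, 1) and form L = D - A. Computing det(xI - L) by cofactor expansion (or equivalently via sum-over-permutations) gives x^5 - 6x^4 + 11x^3 - 6x^2. The constant term is 0 because L is singular (the all-ones vector lies in its kernel). The largest eigenvalue, 3, is at most the vertex count 5.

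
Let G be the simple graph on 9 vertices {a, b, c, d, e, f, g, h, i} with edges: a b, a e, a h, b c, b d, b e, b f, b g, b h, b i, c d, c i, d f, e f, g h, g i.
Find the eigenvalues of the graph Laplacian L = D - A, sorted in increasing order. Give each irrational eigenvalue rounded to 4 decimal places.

[0, 1.5858, 1.5858, 3, 3, 4.4142, 4.4142, 5, 9]

With the vertex order [a, b, c, d, e, f, g, h, i], the degrees are [3, 8, 3, 3, 3, 3, 3, 3, 3], giving D = diag(3, 8, 3, 3, 3, 3, 3, 3, 3) and L = D - A. L is symmetric positive semidefinite, so every eigenvalue is real and nonnegative. The single zero eigenvalue shows the graph is connected. By the matrix-tree theorem the graph has (1/9) * product of the nonzero eigenvalues = 2205 spanning trees.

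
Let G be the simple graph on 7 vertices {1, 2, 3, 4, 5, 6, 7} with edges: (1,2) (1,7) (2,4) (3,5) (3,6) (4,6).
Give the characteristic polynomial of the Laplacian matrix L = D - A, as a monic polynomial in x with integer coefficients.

x^7 - 12x^6 + 55x^5 - 120x^4 + 126x^3 - 56x^2 + 7x

With the vertex order [1, 2, 3, 4, 5, 6, 7], the degrees are [2, 2, 2, 2, 1, 2, 1], giving D = diag(2, 2, 2, 2, 1, 2, 1) and L = D - A. Computing det(xI - L) by cofactor expansion (or equivalently via sum-over-permutations) gives x^7 - 12x^6 + 55x^5 - 120x^4 + 126x^3 - 56x^2 + 7x. The coefficient of x^6 equals -trace(L) = -12, matching the sum of degrees. There is one zero in the spectrum, matching the 1 component. The largest eigenvalue, 3.8019, is at most the vertex count 7.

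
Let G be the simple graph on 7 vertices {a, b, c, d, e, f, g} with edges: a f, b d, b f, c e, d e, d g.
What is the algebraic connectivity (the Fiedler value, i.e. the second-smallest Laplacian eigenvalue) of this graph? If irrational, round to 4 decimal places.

0.2603

Each diagonal entry of L is the vertex degree and each off-diagonal entry is -1 where an edge is present, 0 otherwise; in the order [a, b, c, d, e, f, g] the diagonal is [1, 2, 1, 3, 2, 2, 1]. Computing the eigenvalues of L and sorting gives [0, 0.2603, 0.6262, 1.4055, 2.2742, 3.0996, 4.3342]. The Fiedler value lambda_2 = 0.2603 is strictly positive, so the graph is connected. There is one zero in the spectrum, matching the 1 component.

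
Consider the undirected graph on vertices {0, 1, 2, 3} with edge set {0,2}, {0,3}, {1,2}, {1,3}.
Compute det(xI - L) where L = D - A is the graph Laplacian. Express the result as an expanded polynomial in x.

x^4 - 8x^3 + 20x^2 - 16x

Reading degrees in the order [0, 1, 2, 3] gives [2, 2, 2, 2]; set D = diag(2, 2, 2, 2) and form L = D - A. L has integer entries, so p(x) = det(xI - L) has integer coefficients. Expanding the determinant yields x^4 - 8x^3 + 20x^2 - 16x. The coefficient of x^3 equals -trace(L) = -8, matching the sum of degrees. By the matrix-tree theorem the graph has (1/4) * product of the nonzero eigenvalues = 4 spanning trees.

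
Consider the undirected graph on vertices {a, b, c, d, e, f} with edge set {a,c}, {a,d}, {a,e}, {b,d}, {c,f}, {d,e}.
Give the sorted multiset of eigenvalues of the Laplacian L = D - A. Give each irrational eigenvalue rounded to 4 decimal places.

Reading degrees in the order [a, b, c, d, e, f] gives [3, 1, 2, 3, 2, 1]; set D = diag(3, 1, 2, 3, 2, 1) and form L = D - A. Diagonalising L (or applying a numerical eigensolver to the 6x6 matrix) gives the spectrum above. The single zero eigenvalue shows the graph is connected.

[0, 0.4131, 1.1369, 2.3595, 3.6977, 4.3928]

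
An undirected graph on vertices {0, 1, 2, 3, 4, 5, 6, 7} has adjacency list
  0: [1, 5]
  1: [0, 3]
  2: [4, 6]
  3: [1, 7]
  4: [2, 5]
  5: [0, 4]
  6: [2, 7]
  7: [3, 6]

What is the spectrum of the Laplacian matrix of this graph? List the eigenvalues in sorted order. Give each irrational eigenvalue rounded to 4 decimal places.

[0, 0.5858, 0.5858, 2, 2, 3.4142, 3.4142, 4]

Each diagonal entry of L is the vertex degree and each off-diagonal entry is -1 where an edge is present, 0 otherwise; in the order [0, 1, 2, 3, 4, 5, 6, 7] the diagonal is [2, 2, 2, 2, 2, 2, 2, 2]. Since every row of L sums to 0, the all-ones vector is in the kernel and 0 is an eigenvalue.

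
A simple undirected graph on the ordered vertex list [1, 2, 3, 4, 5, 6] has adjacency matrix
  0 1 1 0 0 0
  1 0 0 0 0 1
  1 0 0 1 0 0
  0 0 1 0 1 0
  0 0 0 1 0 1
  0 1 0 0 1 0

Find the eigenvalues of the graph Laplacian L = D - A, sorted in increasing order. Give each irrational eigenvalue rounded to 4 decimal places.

[0, 1, 1, 3, 3, 4]

With the vertex order [1, 2, 3, 4, 5, 6], the degrees are [2, 2, 2, 2, 2, 2], giving D = diag(2, 2, 2, 2, 2, 2) and L = D - A. Diagonalising L (or applying a numerical eigensolver to the 6x6 matrix) gives the spectrum above. The single zero eigenvalue shows the graph is connected. The eigenvalues sum to 12, which equals trace(L) = 2|E|.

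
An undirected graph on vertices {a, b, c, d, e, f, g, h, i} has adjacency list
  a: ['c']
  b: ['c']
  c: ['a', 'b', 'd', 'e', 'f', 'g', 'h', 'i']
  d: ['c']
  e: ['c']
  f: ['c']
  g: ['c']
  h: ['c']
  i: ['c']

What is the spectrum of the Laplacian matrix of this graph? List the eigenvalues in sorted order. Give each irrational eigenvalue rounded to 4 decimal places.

[0, 1, 1, 1, 1, 1, 1, 1, 9]

Each diagonal entry of L is the vertex degree and each off-diagonal entry is -1 where an edge is present, 0 otherwise; in the order [a, b, c, d, e, f, g, h, i] the diagonal is [1, 1, 8, 1, 1, 1, 1, 1, 1]. Diagonalising L (or applying a numerical eigensolver to the 9x9 matrix) gives the spectrum above. The largest eigenvalue, 9, is at most the vertex count 9.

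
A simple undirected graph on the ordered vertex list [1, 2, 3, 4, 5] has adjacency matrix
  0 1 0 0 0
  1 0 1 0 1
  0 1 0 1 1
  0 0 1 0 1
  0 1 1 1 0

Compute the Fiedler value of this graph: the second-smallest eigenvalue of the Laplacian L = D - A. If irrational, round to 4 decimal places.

With the vertex order [1, 2, 3, 4, 5], the degrees are [1, 3, 3, 2, 3], giving D = diag(1, 3, 3, 2, 3) and L = D - A. The sorted Laplacian eigenvalues are [0, 0.8299, 2.6889, 4, 4.4812]; the algebraic connectivity is the second entry, 0.8299. The eigenvalues sum to 12, which equals trace(L) = 2|E|. The largest eigenvalue, 4.4812, is at most the vertex count 5.

0.8299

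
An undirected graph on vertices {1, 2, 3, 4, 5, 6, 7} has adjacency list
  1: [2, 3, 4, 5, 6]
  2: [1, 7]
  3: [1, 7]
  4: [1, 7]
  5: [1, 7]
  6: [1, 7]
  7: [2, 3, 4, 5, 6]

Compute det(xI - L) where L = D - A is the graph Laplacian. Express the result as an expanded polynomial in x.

Reading degrees in the order [1, 2, 3, 4, 5, 6, 7] gives [5, 2, 2, 2, 2, 2, 5]; set D = diag(5, 2, 2, 2, 2, 2, 5) and form L = D - A. L has integer entries, so p(x) = det(xI - L) has integer coefficients. Expanding the determinant yields x^7 - 20x^6 + 155x^5 - 600x^4 + 1240x^3 - 1312x^2 + 560x. The constant term is 0 because L is singular (the all-ones vector lies in its kernel). By the matrix-tree theorem the graph has (1/7) * product of the nonzero eigenvalues = 80 spanning trees. The eigenvalues sum to 20, which equals trace(L) = 2|E|.

x^7 - 20x^6 + 155x^5 - 600x^4 + 1240x^3 - 1312x^2 + 560x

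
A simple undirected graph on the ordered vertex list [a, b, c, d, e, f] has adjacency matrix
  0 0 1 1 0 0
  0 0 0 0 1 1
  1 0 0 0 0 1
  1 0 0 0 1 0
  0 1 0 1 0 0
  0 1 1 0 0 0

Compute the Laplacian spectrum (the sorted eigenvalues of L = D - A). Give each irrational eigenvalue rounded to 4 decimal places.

[0, 1, 1, 3, 3, 4]

Reading degrees in the order [a, b, c, d, e, f] gives [2, 2, 2, 2, 2, 2]; set D = diag(2, 2, 2, 2, 2, 2) and form L = D - A. Diagonalising L (or applying a numerical eigensolver to the 6x6 matrix) gives the spectrum above.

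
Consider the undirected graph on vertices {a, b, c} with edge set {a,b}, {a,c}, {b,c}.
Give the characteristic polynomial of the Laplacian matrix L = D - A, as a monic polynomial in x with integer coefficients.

x^3 - 6x^2 + 9x

Each diagonal entry of L is the vertex degree and each off-diagonal entry is -1 where an edge is present, 0 otherwise; in the order [a, b, c] the diagonal is [2, 2, 2]. L has integer entries, so p(x) = det(xI - L) has integer coefficients. Expanding the determinant yields x^3 - 6x^2 + 9x. Since p(0) = det(-L) = 0, x divides p(x). There is one zero in the spectrum, matching the 1 component.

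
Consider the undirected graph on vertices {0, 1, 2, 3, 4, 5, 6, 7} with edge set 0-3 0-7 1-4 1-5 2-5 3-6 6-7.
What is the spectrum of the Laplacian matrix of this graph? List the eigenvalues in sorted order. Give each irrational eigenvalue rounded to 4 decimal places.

Reading degrees in the order [0, 1, 2, 3, 4, 5, 6, 7] gives [2, 2, 1, 2, 1, 2, 2, 2]; set D = diag(2, 2, 1, 2, 1, 2, 2, 2) and form L = D - A. Diagonalising L (or applying a numerical eigensolver to the 8x8 matrix) gives the spectrum above. The 2 zero eigenvalues correspond to the 2 connected components. There are 2 zeros in the spectrum, matching the 2 components.

[0, 0, 0.5858, 2, 2, 2, 3.4142, 4]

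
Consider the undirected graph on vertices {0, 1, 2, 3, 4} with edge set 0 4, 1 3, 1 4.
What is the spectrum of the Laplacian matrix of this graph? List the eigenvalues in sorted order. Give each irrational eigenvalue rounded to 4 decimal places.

Each diagonal entry of L is the vertex degree and each off-diagonal entry is -1 where an edge is present, 0 otherwise; in the order [0, 1, 2, 3, 4] the diagonal is [1, 2, 0, 1, 2]. The multiplicity of 0 as a Laplacian eigenvalue equals the number of connected components. The 2 zero eigenvalues correspond to the 2 connected components. There are 2 zeros in the spectrum, matching the 2 components.

[0, 0, 0.5858, 2, 3.4142]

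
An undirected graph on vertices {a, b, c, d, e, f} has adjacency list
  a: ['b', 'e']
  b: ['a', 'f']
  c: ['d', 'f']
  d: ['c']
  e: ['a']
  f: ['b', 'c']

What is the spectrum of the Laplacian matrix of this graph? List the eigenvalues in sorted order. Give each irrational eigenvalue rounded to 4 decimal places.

[0, 0.2679, 1, 2, 3, 3.7321]

Reading degrees in the order [a, b, c, d, e, f] gives [2, 2, 2, 1, 1, 2]; set D = diag(2, 2, 2, 1, 1, 2) and form L = D - A. L is symmetric positive semidefinite, so every eigenvalue is real and nonnegative.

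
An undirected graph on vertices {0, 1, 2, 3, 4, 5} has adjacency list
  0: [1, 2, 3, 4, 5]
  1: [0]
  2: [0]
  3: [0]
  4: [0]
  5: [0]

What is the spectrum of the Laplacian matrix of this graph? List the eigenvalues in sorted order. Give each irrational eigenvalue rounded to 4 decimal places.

Each diagonal entry of L is the vertex degree and each off-diagonal entry is -1 where an edge is present, 0 otherwise; in the order [0, 1, 2, 3, 4, 5] the diagonal is [5, 1, 1, 1, 1, 1]. Since every row of L sums to 0, the all-ones vector is in the kernel and 0 is an eigenvalue. The eigenvalues sum to 10, which equals trace(L) = 2|E|.

[0, 1, 1, 1, 1, 6]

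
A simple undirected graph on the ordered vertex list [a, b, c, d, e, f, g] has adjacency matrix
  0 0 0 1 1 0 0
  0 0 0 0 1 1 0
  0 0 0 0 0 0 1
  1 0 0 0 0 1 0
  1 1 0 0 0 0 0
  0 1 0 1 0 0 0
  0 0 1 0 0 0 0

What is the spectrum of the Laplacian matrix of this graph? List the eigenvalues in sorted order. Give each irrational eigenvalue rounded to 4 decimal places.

[0, 0, 1.3820, 1.3820, 2, 3.6180, 3.6180]

Each diagonal entry of L is the vertex degree and each off-diagonal entry is -1 where an edge is present, 0 otherwise; in the order [a, b, c, d, e, f, g] the diagonal is [2, 2, 1, 2, 2, 2, 1]. Since every row of L sums to 0, the all-ones vector is in the kernel and 0 is an eigenvalue. The 2 zero eigenvalues correspond to the 2 connected components. The largest eigenvalue, 3.6180, is at most the vertex count 7. The eigenvalues sum to 12, which equals trace(L) = 2|E|.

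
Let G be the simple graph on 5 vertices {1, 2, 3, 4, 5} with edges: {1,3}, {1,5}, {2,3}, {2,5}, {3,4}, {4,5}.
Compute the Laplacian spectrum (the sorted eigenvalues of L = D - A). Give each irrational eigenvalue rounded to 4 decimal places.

[0, 2, 2, 3, 5]

With the vertex order [1, 2, 3, 4, 5], the degrees are [2, 2, 3, 2, 3], giving D = diag(2, 2, 3, 2, 3) and L = D - A. Since every row of L sums to 0, the all-ones vector is in the kernel and 0 is an eigenvalue. The single zero eigenvalue shows the graph is connected. There is one zero in the spectrum, matching the 1 component.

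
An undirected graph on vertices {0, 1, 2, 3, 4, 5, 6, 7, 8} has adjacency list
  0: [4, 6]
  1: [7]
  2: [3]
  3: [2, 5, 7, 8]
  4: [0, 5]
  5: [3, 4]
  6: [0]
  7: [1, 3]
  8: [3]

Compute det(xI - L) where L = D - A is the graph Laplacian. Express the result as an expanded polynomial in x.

x^9 - 16x^8 + 102x^7 - 336x^6 + 619x^5 - 644x^4 + 363x^3 - 98x^2 + 9x

Each diagonal entry of L is the vertex degree and each off-diagonal entry is -1 where an edge is present, 0 otherwise; in the order [0, 1, 2, 3, 4, 5, 6, 7, 8] the diagonal is [2, 1, 1, 4, 2, 2, 1, 2, 1]. L has integer entries, so p(x) = det(xI - L) has integer coefficients. Expanding the determinant yields x^9 - 16x^8 + 102x^7 - 336x^6 + 619x^5 - 644x^4 + 363x^3 - 98x^2 + 9x. The coefficient of x^8 equals -trace(L) = -16, matching the sum of degrees. The largest eigenvalue, 5.1743, is at most the vertex count 9. The eigenvalues sum to 16, which equals trace(L) = 2|E|.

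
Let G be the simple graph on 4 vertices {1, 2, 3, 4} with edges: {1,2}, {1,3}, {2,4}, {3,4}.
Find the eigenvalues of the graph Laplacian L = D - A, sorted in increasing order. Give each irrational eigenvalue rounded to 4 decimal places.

With the vertex order [1, 2, 3, 4], the degrees are [2, 2, 2, 2], giving D = diag(2, 2, 2, 2) and L = D - A. L is symmetric positive semidefinite, so every eigenvalue is real and nonnegative. The single zero eigenvalue shows the graph is connected.

[0, 2, 2, 4]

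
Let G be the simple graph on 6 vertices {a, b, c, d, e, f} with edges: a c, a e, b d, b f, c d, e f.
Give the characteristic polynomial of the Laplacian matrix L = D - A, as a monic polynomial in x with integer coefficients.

Each diagonal entry of L is the vertex degree and each off-diagonal entry is -1 where an edge is present, 0 otherwise; in the order [a, b, c, d, e, f] the diagonal is [2, 2, 2, 2, 2, 2]. L has integer entries, so p(x) = det(xI - L) has integer coefficients. Expanding the determinant yields x^6 - 12x^5 + 54x^4 - 112x^3 + 105x^2 - 36x. The constant term is 0 because L is singular (the all-ones vector lies in its kernel). By the matrix-tree theorem the graph has (1/6) * product of the nonzero eigenvalues = 6 spanning trees.

x^6 - 12x^5 + 54x^4 - 112x^3 + 105x^2 - 36x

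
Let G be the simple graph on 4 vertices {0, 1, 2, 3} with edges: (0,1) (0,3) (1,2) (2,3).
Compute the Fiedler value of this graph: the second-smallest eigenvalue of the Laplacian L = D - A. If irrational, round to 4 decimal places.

Reading degrees in the order [0, 1, 2, 3] gives [2, 2, 2, 2]; set D = diag(2, 2, 2, 2) and form L = D - A. Computing the eigenvalues of L and sorting gives [0, 2, 2, 4]. The Fiedler value lambda_2 = 2 is strictly positive, so the graph is connected. The largest eigenvalue, 4, is at most the vertex count 4. The eigenvalues sum to 8, which equals trace(L) = 2|E|.

2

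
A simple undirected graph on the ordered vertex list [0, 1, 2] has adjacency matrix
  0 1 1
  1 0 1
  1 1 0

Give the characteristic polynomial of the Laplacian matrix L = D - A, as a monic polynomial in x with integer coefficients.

Each diagonal entry of L is the vertex degree and each off-diagonal entry is -1 where an edge is present, 0 otherwise; in the order [0, 1, 2] the diagonal is [2, 2, 2]. Computing det(xI - L) by cofactor expansion (or equivalently via sum-over-permutations) gives x^3 - 6x^2 + 9x. The coefficient of x^2 equals -trace(L) = -6, matching the sum of degrees. The largest eigenvalue, 3, is at most the vertex count 3.

x^3 - 6x^2 + 9x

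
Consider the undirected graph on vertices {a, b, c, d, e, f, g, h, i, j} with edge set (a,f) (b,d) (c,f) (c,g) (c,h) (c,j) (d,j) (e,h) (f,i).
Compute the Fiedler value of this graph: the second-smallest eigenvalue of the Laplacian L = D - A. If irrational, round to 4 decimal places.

0.2207

Each diagonal entry of L is the vertex degree and each off-diagonal entry is -1 where an edge is present, 0 otherwise; in the order [a, b, c, d, e, f, g, h, i, j] the diagonal is [1, 1, 4, 2, 1, 3, 1, 2, 1, 2]. The smallest Laplacian eigenvalue is always 0. The next one, lambda_2 = 0.2207, measures how hard the graph is to disconnect: larger values mean better connectivity.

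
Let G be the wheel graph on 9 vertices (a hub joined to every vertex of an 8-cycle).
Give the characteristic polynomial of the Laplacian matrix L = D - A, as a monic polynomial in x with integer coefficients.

x^9 - 32x^8 + 428x^7 - 3136x^6 + 13786x^5 - 37232x^4 + 60276x^3 - 53424x^2 + 19845x

The graph has 9 vertices and degree multiset [8, 3, 3, 3, 3, 3, 3, 3, 3]; D is the diagonal matrix of degrees and L = D - A. L has integer entries, so p(x) = det(xI - L) has integer coefficients. Expanding the determinant yields x^9 - 32x^8 + 428x^7 - 3136x^6 + 13786x^5 - 37232x^4 + 60276x^3 - 53424x^2 + 19845x. Since p(0) = det(-L) = 0, x divides p(x). There is one zero in the spectrum, matching the 1 component.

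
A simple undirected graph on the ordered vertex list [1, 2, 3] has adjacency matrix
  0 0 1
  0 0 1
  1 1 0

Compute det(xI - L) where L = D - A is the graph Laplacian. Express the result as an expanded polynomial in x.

Reading degrees in the order [1, 2, 3] gives [1, 1, 2]; set D = diag(1, 1, 2) and form L = D - A. The eigenvalues of L are [0, 1, 3]; the characteristic polynomial is the product of (x - lambda_i), which multiplies out to x^3 - 4x^2 + 3x. The coefficient of x^2 equals -trace(L) = -4, matching the sum of degrees.

x^3 - 4x^2 + 3x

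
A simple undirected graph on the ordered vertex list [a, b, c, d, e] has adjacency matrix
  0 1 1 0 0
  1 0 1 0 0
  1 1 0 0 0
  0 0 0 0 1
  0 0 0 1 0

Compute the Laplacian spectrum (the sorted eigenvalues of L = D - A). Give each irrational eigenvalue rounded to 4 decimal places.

[0, 0, 2, 3, 3]

With the vertex order [a, b, c, d, e], the degrees are [2, 2, 2, 1, 1], giving D = diag(2, 2, 2, 1, 1) and L = D - A. Since every row of L sums to 0, the all-ones vector is in the kernel and 0 is an eigenvalue. The 2 zero eigenvalues correspond to the 2 connected components.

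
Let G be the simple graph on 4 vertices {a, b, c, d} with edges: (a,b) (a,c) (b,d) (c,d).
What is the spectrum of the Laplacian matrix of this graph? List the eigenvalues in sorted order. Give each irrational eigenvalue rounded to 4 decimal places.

Each diagonal entry of L is the vertex degree and each off-diagonal entry is -1 where an edge is present, 0 otherwise; in the order [a, b, c, d] the diagonal is [2, 2, 2, 2]. L is symmetric positive semidefinite, so every eigenvalue is real and nonnegative. The single zero eigenvalue shows the graph is connected.

[0, 2, 2, 4]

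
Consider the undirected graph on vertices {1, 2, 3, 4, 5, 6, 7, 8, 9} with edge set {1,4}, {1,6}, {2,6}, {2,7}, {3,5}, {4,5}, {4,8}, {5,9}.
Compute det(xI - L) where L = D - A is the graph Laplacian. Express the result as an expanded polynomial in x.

x^9 - 16x^8 + 103x^7 - 344x^6 + 642x^5 - 674x^4 + 381x^3 - 102x^2 + 9x

With the vertex order [1, 2, 3, 4, 5, 6, 7, 8, 9], the degrees are [2, 2, 1, 3, 3, 2, 1, 1, 1], giving D = diag(2, 2, 1, 3, 3, 2, 1, 1, 1) and L = D - A. L has integer entries, so p(x) = det(xI - L) has integer coefficients. Expanding the determinant yields x^9 - 16x^8 + 103x^7 - 344x^6 + 642x^5 - 674x^4 + 381x^3 - 102x^2 + 9x. The coefficient of x^8 equals -trace(L) = -16, matching the sum of degrees. By the matrix-tree theorem the graph has (1/9) * product of the nonzero eigenvalues = 1 spanning tree. The largest eigenvalue, 4.6437, is at most the vertex count 9.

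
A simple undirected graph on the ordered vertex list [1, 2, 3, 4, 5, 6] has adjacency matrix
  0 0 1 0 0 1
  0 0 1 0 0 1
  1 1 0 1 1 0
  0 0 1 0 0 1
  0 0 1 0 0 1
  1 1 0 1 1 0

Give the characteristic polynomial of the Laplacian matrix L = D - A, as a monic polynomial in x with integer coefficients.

Reading degrees in the order [1, 2, 3, 4, 5, 6] gives [2, 2, 4, 2, 2, 4]; set D = diag(2, 2, 4, 2, 2, 4) and form L = D - A. L has integer entries, so p(x) = det(xI - L) has integer coefficients. Expanding the determinant yields x^6 - 16x^5 + 96x^4 - 272x^3 + 368x^2 - 192x. The coefficient of x^5 equals -trace(L) = -16, matching the sum of degrees.

x^6 - 16x^5 + 96x^4 - 272x^3 + 368x^2 - 192x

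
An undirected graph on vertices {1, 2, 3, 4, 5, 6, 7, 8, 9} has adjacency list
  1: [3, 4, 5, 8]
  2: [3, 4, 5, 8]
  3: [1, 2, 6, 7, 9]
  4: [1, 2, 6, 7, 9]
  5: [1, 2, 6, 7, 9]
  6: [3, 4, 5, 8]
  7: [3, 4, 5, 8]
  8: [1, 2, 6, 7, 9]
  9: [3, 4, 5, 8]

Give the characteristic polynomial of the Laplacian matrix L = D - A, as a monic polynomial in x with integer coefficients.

x^9 - 40x^8 + 690x^7 - 6720x^6 + 40485x^5 - 154704x^4 + 366560x^3 - 492800x^2 + 288000x

Each diagonal entry of L is the vertex degree and each off-diagonal entry is -1 where an edge is present, 0 otherwise; in the order [1, 2, 3, 4, 5, 6, 7, 8, 9] the diagonal is [4, 4, 5, 5, 5, 4, 4, 5, 4]. Computing det(xI - L) by cofactor expansion (or equivalently via sum-over-permutations) gives x^9 - 40x^8 + 690x^7 - 6720x^6 + 40485x^5 - 154704x^4 + 366560x^3 - 492800x^2 + 288000x. The coefficient of x^8 equals -trace(L) = -40, matching the sum of degrees. The eigenvalues sum to 40, which equals trace(L) = 2|E|.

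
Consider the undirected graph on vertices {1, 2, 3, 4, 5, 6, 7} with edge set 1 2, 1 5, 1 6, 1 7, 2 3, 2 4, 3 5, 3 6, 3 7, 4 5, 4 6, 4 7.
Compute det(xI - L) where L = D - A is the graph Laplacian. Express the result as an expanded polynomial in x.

With the vertex order [1, 2, 3, 4, 5, 6, 7], the degrees are [4, 3, 4, 4, 3, 3, 3], giving D = diag(4, 3, 4, 4, 3, 3, 3) and L = D - A. L has integer entries, so p(x) = det(xI - L) has integer coefficients. Expanding the determinant yields x^7 - 24x^6 + 234x^5 - 1192x^4 + 3357x^3 - 4968x^2 + 3024x. Since p(0) = det(-L) = 0, x divides p(x).

x^7 - 24x^6 + 234x^5 - 1192x^4 + 3357x^3 - 4968x^2 + 3024x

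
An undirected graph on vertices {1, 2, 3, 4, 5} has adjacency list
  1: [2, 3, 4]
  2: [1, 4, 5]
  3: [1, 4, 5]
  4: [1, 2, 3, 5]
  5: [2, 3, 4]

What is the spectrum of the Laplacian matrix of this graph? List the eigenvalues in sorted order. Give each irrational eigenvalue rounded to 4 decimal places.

Each diagonal entry of L is the vertex degree and each off-diagonal entry is -1 where an edge is present, 0 otherwise; in the order [1, 2, 3, 4, 5] the diagonal is [3, 3, 3, 4, 3]. L is symmetric positive semidefinite, so every eigenvalue is real and nonnegative. The single zero eigenvalue shows the graph is connected. The largest eigenvalue, 5, is at most the vertex count 5. By the matrix-tree theorem the graph has (1/5) * product of the nonzero eigenvalues = 45 spanning trees.

[0, 3, 3, 5, 5]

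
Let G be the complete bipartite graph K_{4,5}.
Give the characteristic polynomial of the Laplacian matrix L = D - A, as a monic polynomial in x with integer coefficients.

x^9 - 40x^8 + 690x^7 - 6720x^6 + 40485x^5 - 154704x^4 + 366560x^3 - 492800x^2 + 288000x

The graph has 9 vertices and degree multiset [5, 5, 5, 5, 4, 4, 4, 4, 4]; D is the diagonal matrix of degrees and L = D - A. Computing det(xI - L) by cofactor expansion (or equivalently via sum-over-permutations) gives x^9 - 40x^8 + 690x^7 - 6720x^6 + 40485x^5 - 154704x^4 + 366560x^3 - 492800x^2 + 288000x. The coefficient of x^8 equals -trace(L) = -40, matching the sum of degrees. There is one zero in the spectrum, matching the 1 component.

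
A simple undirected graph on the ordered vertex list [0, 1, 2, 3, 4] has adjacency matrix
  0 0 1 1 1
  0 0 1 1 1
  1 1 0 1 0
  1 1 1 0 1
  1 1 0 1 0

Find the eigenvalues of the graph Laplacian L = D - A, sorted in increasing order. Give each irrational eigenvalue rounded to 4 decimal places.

[0, 3, 3, 5, 5]

Reading degrees in the order [0, 1, 2, 3, 4] gives [3, 3, 3, 4, 3]; set D = diag(3, 3, 3, 4, 3) and form L = D - A. L is symmetric positive semidefinite, so every eigenvalue is real and nonnegative. There is one zero in the spectrum, matching the 1 component.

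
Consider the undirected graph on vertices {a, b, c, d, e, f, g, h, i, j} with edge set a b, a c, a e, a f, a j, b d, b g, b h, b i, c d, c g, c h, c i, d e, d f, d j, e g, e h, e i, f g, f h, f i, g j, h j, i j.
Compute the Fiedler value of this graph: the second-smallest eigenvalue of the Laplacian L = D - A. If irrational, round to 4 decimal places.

5

Each diagonal entry of L is the vertex degree and each off-diagonal entry is -1 where an edge is present, 0 otherwise; in the order [a, b, c, d, e, f, g, h, i, j] the diagonal is [5, 5, 5, 5, 5, 5, 5, 5, 5, 5]. The sorted Laplacian eigenvalues are [0, 5, 5, 5, 5, 5, 5, 5, 5, 10]; the algebraic connectivity is the second entry, 5. The eigenvalues sum to 50, which equals trace(L) = 2|E|. The largest eigenvalue, 10, is at most the vertex count 10.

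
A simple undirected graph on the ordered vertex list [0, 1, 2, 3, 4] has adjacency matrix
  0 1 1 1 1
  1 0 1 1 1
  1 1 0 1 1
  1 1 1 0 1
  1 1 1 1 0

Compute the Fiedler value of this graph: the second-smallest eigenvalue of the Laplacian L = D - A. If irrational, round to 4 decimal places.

5

Reading degrees in the order [0, 1, 2, 3, 4] gives [4, 4, 4, 4, 4]; set D = diag(4, 4, 4, 4, 4) and form L = D - A. The sorted Laplacian eigenvalues are [0, 5, 5, 5, 5]; the algebraic connectivity is the second entry, 5. There is one zero in the spectrum, matching the 1 component.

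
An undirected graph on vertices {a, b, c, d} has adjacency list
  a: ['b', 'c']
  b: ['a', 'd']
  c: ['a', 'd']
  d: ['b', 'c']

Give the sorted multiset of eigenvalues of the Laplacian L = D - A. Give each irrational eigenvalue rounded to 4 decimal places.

[0, 2, 2, 4]

Reading degrees in the order [a, b, c, d] gives [2, 2, 2, 2]; set D = diag(2, 2, 2, 2) and form L = D - A. The multiplicity of 0 as a Laplacian eigenvalue equals the number of connected components. The largest eigenvalue, 4, is at most the vertex count 4. The eigenvalues sum to 8, which equals trace(L) = 2|E|.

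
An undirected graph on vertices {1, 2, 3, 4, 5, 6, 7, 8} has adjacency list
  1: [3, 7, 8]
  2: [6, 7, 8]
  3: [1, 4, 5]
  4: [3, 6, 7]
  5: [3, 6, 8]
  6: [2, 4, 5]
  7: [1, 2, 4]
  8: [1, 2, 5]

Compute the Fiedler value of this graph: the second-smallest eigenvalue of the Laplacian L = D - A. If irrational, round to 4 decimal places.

With the vertex order [1, 2, 3, 4, 5, 6, 7, 8], the degrees are [3, 3, 3, 3, 3, 3, 3, 3], giving D = diag(3, 3, 3, 3, 3, 3, 3, 3) and L = D - A. The sorted Laplacian eigenvalues are [0, 2, 2, 2, 4, 4, 4, 6]; the algebraic connectivity is the second entry, 2. The largest eigenvalue, 6, is at most the vertex count 8.

2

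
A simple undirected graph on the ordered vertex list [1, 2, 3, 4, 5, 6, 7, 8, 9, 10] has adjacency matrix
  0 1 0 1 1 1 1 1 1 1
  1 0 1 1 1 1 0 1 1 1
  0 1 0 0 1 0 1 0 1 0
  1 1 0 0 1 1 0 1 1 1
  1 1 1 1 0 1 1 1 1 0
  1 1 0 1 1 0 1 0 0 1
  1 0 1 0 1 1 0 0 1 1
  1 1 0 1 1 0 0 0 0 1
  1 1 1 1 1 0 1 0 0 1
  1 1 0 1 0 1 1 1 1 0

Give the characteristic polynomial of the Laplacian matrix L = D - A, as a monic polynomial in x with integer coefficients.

x^10 - 66x^9 + 1919x^8 - 32242x^7 + 344727x^6 - 2430392x^5 + 11287950x^4 - 33267102x^3 + 56377183x^2 - 41791340x

With the vertex order [1, 2, 3, 4, 5, 6, 7, 8, 9, 10], the degrees are [8, 8, 4, 7, 8, 6, 6, 5, 7, 7], giving D = diag(8, 8, 4, 7, 8, 6, 6, 5, 7, 7) and L = D - A. L has integer entries, so p(x) = det(xI - L) has integer coefficients. Expanding the determinant yields x^10 - 66x^9 + 1919x^8 - 32242x^7 + 344727x^6 - 2430392x^5 + 11287950x^4 - 33267102x^3 + 56377183x^2 - 41791340x. The coefficient of x^9 equals -trace(L) = -66, matching the sum of degrees. There is one zero in the spectrum, matching the 1 component.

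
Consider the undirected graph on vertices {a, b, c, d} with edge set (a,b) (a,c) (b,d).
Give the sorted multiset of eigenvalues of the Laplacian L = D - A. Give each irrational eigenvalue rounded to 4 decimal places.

Reading degrees in the order [a, b, c, d] gives [2, 2, 1, 1]; set D = diag(2, 2, 1, 1) and form L = D - A. L is symmetric positive semidefinite, so every eigenvalue is real and nonnegative. By the matrix-tree theorem the graph has (1/4) * product of the nonzero eigenvalues = 1 spanning tree.

[0, 0.5858, 2, 3.4142]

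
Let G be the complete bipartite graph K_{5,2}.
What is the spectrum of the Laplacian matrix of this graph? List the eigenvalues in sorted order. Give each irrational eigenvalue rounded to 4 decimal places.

[0, 2, 2, 2, 2, 5, 7]

The graph has 7 vertices and degree multiset [5, 5, 2, 2, 2, 2, 2]; D is the diagonal matrix of degrees and L = D - A. Diagonalising L (or applying a numerical eigensolver to the 7x7 matrix) gives the spectrum above.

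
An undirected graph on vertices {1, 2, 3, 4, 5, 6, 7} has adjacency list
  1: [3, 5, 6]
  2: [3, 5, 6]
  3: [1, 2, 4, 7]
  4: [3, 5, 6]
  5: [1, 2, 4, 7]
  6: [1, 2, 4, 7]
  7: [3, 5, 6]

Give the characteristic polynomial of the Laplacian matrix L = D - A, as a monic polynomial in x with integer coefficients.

With the vertex order [1, 2, 3, 4, 5, 6, 7], the degrees are [3, 3, 4, 3, 4, 4, 3], giving D = diag(3, 3, 4, 3, 4, 4, 3) and L = D - A. Computing det(xI - L) by cofactor expansion (or equivalently via sum-over-permutations) gives x^7 - 24x^6 + 234x^5 - 1192x^4 + 3357x^3 - 4968x^2 + 3024x. The constant term is 0 because L is singular (the all-ones vector lies in its kernel). By the matrix-tree theorem the graph has (1/7) * product of the nonzero eigenvalues = 432 spanning trees.

x^7 - 24x^6 + 234x^5 - 1192x^4 + 3357x^3 - 4968x^2 + 3024x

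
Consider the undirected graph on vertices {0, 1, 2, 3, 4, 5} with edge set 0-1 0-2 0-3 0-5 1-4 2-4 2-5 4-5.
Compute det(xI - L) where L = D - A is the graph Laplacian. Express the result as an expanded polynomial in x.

Reading degrees in the order [0, 1, 2, 3, 4, 5] gives [4, 2, 3, 1, 3, 3]; set D = diag(4, 2, 3, 1, 3, 3) and form L = D - A. Computing det(xI - L) by cofactor expansion (or equivalently via sum-over-permutations) gives x^6 - 16x^5 + 96x^4 - 266x^3 + 332x^2 - 144x. The coefficient of x^5 equals -trace(L) = -16, matching the sum of degrees. By the matrix-tree theorem the graph has (1/6) * product of the nonzero eigenvalues = 24 spanning trees. The eigenvalues sum to 16, which equals trace(L) = 2|E|.

x^6 - 16x^5 + 96x^4 - 266x^3 + 332x^2 - 144x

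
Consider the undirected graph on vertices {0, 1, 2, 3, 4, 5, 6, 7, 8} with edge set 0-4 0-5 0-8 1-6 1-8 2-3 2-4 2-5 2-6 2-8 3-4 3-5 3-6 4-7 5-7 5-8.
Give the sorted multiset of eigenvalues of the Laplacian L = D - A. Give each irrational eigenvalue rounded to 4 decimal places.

Each diagonal entry of L is the vertex degree and each off-diagonal entry is -1 where an edge is present, 0 otherwise; in the order [0, 1, 2, 3, 4, 5, 6, 7, 8] the diagonal is [3, 2, 5, 4, 4, 5, 3, 2, 4]. L is symmetric positive semidefinite, so every eigenvalue is real and nonnegative. The single zero eigenvalue shows the graph is connected. The largest eigenvalue, 6.9794, is at most the vertex count 9.

[0, 1.2411, 2.2369, 2.3259, 3.8963, 4.1863, 5, 6.1342, 6.9794]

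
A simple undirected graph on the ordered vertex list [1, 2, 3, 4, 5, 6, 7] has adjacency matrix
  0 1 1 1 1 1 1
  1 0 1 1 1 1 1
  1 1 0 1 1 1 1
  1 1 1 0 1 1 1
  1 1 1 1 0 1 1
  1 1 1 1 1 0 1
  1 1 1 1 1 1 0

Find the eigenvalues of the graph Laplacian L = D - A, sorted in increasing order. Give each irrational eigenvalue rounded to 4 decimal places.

[0, 7, 7, 7, 7, 7, 7]

Each diagonal entry of L is the vertex degree and each off-diagonal entry is -1 where an edge is present, 0 otherwise; in the order [1, 2, 3, 4, 5, 6, 7] the diagonal is [6, 6, 6, 6, 6, 6, 6]. The multiplicity of 0 as a Laplacian eigenvalue equals the number of connected components. The largest eigenvalue, 7, is at most the vertex count 7. By the matrix-tree theorem the graph has (1/7) * product of the nonzero eigenvalues = 16807 spanning trees.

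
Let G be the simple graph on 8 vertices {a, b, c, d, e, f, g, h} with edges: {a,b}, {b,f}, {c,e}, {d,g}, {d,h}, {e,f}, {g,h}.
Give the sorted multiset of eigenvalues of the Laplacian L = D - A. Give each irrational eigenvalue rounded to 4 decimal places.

[0, 0, 0.3820, 1.3820, 2.6180, 3, 3, 3.6180]

Each diagonal entry of L is the vertex degree and each off-diagonal entry is -1 where an edge is present, 0 otherwise; in the order [a, b, c, d, e, f, g, h] the diagonal is [1, 2, 1, 2, 2, 2, 2, 2]. Diagonalising L (or applying a numerical eigensolver to the 8x8 matrix) gives the spectrum above. The 2 zero eigenvalues correspond to the 2 connected components. There are 2 zeros in the spectrum, matching the 2 components. The largest eigenvalue, 3.6180, is at most the vertex count 8.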